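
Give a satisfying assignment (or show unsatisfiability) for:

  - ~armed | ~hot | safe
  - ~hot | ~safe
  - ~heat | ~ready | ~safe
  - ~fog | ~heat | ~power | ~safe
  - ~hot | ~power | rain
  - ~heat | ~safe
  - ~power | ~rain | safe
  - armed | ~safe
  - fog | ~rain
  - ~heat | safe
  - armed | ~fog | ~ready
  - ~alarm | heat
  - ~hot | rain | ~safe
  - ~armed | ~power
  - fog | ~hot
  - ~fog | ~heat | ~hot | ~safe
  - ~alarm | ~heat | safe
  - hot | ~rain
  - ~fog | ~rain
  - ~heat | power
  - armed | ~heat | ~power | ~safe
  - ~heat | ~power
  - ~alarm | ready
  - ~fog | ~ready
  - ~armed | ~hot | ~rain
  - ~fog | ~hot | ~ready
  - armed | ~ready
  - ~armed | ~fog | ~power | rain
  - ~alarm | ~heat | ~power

Set safe = False.
  then (~heat | safe) forces heat = False.
  then (~alarm | heat) forces alarm = False.
Set power = False.
Set ready = False.
Try rain = True:
  (fog | ~rain) forces fog = True.
  clause (~fog | ~rain) is falsified — backtrack.
So rain = False.
Set armed = True.
  then (~armed | ~hot | safe) forces hot = False.
Set fog = True.
All clauses satisfied.

safe=F, power=F, ready=F, heat=F, rain=F, armed=T, alarm=F, fog=T, hot=F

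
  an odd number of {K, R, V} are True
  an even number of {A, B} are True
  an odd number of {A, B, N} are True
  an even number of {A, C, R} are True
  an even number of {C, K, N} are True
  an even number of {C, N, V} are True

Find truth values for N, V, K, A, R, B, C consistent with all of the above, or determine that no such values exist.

N = True; V = False; K = False; A = False; R = True; B = False; C = True

{K, R, V}: 1 true → odd ✓
{A, B}: 0 true → even ✓
{A, B, N}: 1 true → odd ✓
{A, C, R}: 2 true → even ✓
{C, K, N}: 2 true → even ✓
{C, N, V}: 2 true → even ✓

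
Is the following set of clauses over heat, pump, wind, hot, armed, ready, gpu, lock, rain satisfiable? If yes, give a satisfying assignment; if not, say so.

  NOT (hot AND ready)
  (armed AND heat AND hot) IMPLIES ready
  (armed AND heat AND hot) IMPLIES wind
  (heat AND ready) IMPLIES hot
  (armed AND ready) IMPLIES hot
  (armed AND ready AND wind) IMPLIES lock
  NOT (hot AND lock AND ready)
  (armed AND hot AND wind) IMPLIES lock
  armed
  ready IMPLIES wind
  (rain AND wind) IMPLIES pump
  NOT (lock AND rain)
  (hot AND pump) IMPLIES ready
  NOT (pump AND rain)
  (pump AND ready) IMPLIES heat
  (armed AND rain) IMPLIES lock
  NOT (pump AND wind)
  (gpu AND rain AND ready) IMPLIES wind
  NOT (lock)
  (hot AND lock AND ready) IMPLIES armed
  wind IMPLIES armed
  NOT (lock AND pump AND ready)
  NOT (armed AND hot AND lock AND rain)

heat: False, pump: False, wind: True, hot: False, armed: True, ready: False, gpu: True, lock: False, rain: False

Unit clause (NOT lock) forces lock = False.
Unit clause (armed) forces armed = True.
In (NOT armed OR lock OR NOT rain) only NOT rain is left, so rain = False.
Set heat = False.
Set pump = False.
Set wind = True.
  then (NOT armed OR lock OR NOT ready OR NOT wind) forces ready = False.
  then (NOT armed OR NOT hot OR lock OR NOT wind) forces hot = False.
Set gpu = True.
All clauses satisfied.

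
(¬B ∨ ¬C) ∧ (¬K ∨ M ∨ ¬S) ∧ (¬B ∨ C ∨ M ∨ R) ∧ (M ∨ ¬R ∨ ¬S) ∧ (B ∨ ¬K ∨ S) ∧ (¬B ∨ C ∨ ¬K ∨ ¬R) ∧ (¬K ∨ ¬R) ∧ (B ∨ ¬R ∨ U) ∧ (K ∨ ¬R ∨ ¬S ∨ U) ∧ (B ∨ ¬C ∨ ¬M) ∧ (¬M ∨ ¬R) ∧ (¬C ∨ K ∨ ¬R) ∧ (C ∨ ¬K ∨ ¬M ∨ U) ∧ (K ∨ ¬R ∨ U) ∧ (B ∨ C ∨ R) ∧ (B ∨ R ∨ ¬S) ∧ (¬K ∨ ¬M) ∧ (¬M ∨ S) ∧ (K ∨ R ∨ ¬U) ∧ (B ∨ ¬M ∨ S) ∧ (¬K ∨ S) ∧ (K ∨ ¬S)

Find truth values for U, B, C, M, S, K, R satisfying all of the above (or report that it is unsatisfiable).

U = True; B = True; C = False; M = False; S = False; K = False; R = True

Set U = True.
Set B = True.
  then (¬B ∨ ¬C) forces C = False.
Try M = True:
  (¬M ∨ ¬R) forces R = False.
  (¬K ∨ ¬M) forces K = False.
  clause (K ∨ R ∨ ¬U) is falsified — backtrack.
So M = False.
  then (¬B ∨ C ∨ M ∨ R) forces R = True.
  then (M ∨ ¬R ∨ ¬S) forces S = False.
  then (¬B ∨ C ∨ ¬K ∨ ¬R) forces K = False.
All clauses satisfied.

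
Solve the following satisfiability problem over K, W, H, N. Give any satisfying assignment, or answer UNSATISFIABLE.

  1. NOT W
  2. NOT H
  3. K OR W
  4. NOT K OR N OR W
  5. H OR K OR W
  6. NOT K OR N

Unit clause (NOT W) forces W = False.
Unit clause (NOT H) forces H = False.
In (K OR W) only K is left, so K = True.
In (NOT K OR N OR W) only N is left, so N = True.
Check each clause:
  (NOT W): NOT W holds.
  (NOT H): NOT H holds.
  (K OR W): K holds.
  (NOT K OR N OR W): N holds.
  (H OR K OR W): K holds.
  (NOT K OR N): N holds.
All clauses satisfied.

K=T; W=F; H=F; N=T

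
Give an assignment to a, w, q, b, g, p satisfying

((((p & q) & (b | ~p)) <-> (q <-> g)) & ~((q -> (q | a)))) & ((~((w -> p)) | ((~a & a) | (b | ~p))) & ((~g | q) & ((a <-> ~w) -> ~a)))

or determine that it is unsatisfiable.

The conjunct ~((q -> (q | a))) is unsatisfiable on its own:
  a=F, q=F: evaluates to False.
  a=F, q=T: evaluates to False.
  a=T, q=F: evaluates to False.
  a=T, q=T: evaluates to False.
So the whole conjunction is unsatisfiable.

UNSATISFIABLE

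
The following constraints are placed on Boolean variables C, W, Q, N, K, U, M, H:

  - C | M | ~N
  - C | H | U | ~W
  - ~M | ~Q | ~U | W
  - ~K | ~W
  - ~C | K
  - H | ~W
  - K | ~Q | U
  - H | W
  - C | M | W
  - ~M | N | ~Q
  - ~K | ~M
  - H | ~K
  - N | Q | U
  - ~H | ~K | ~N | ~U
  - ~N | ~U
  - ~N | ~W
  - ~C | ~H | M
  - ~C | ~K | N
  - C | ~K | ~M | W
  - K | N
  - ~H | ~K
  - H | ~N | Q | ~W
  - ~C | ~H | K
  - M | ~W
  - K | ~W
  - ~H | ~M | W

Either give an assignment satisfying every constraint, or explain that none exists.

Case W = True:
  (~K | ~W) forces K = False.
  Clause (K | ~W) is falsified — contradiction.
Case W = False:
  (H | W) forces H = True.
  (~H | ~K) forces K = False.
  (~C | K) forces C = False.
  (C | M | W) forces M = True.
  Clause (~H | ~M | W) is falsified — contradiction.
Both cases fail, so the formula is unsatisfiable.

Unsatisfiable — no assignment works.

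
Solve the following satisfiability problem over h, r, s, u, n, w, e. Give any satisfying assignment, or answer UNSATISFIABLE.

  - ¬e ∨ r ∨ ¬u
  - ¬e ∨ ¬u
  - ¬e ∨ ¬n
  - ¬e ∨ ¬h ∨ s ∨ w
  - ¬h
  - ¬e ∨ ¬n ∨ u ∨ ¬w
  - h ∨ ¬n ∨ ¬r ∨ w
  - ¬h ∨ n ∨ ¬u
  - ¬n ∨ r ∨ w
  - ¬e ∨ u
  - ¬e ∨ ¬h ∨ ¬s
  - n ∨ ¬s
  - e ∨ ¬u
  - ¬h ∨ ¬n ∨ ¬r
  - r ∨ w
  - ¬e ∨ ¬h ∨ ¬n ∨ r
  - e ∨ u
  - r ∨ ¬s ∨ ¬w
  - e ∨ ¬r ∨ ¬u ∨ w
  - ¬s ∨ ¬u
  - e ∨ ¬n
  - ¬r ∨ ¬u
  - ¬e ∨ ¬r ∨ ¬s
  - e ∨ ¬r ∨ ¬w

Unsatisfiable — no assignment works.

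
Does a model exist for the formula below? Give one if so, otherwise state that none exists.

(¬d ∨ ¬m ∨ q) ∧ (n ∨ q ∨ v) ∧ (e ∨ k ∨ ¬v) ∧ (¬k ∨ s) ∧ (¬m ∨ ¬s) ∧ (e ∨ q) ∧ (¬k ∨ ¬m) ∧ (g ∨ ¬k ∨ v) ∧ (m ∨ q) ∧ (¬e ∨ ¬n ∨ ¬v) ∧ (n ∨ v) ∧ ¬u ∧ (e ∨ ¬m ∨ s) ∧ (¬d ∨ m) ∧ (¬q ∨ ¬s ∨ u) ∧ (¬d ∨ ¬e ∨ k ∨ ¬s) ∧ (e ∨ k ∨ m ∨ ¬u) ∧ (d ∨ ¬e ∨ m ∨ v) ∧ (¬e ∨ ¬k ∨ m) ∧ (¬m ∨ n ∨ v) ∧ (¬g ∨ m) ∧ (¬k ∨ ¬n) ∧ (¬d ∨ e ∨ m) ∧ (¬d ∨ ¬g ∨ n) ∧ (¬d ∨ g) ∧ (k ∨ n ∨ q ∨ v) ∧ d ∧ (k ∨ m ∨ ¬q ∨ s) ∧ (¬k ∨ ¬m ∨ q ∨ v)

g = True; s = False; e = True; q = True; v = False; n = True; d = True; u = False; m = True; k = False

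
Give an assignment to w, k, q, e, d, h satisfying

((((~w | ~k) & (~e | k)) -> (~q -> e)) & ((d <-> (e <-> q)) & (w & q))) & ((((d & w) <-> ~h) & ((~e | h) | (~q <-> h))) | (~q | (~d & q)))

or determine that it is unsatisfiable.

w = True, k = True, q = True, e = True, d = True, h = False

  (((~w | ~k) & (~e | k)) -> (~q -> e)) & ((d <-> (e <-> q)) & (w & q)) = True
    ((~w | ~k) & (~e | k)) -> (~q -> e) = True
      (~w | ~k) & (~e | k) = False
        ~w | ~k = False
          ~w = False
          ~k = False
        ~e | k = True
          ~e = False
      ~q -> e = True
        ~q = False
    (d <-> (e <-> q)) & (w & q) = True
      d <-> (e <-> q) = True
        e <-> q = True
      w & q = True
  (((d & w) <-> ~h) & ((~e | h) | (~q <-> h))) | (~q | (~d & q)) = True
    ((d & w) <-> ~h) & ((~e | h) | (~q <-> h)) = True
      (d & w) <-> ~h = True
        d & w = True
        ~h = True
      (~e | h) | (~q <-> h) = True
        ~e | h = False
          ~e = False
        ~q <-> h = True
          ~q = False
    ~q | (~d & q) = False
      ~q = False
      ~d & q = False
        ~d = False
Both conjuncts True, so the formula holds.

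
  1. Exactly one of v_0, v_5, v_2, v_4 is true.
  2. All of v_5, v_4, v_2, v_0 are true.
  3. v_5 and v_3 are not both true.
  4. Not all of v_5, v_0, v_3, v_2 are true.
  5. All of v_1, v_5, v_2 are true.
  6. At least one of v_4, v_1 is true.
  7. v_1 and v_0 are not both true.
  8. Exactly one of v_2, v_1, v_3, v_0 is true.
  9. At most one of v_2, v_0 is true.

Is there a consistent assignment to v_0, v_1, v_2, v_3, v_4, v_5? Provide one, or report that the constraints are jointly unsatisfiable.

Case v_0 = True:
  (1) with v_0=T forces v_5 = False.
  Constraint (2) is violated (v_5=F) — contradiction.
Case v_0 = False:
  Constraint (2) is violated (v_0=F) — contradiction.
Both cases fail — unsatisfiable.

No satisfying assignment exists.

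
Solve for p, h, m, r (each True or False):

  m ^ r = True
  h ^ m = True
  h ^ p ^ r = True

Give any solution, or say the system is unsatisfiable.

p = True, h = True, m = False, r = True

m ^ r = F ^ T = True ✓
h ^ m = T ^ F = True ✓
h ^ p ^ r = T ^ T ^ T = True ✓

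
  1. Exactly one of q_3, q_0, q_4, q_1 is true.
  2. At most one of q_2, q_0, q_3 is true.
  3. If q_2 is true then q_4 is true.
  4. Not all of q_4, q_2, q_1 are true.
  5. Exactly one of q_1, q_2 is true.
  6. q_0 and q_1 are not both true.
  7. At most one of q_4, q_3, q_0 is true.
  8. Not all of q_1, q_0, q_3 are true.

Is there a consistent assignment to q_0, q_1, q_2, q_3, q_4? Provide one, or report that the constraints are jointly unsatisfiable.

q_0 = False, q_1 = True, q_2 = False, q_3 = False, q_4 = False

  (1) {q_3, q_0, q_4, q_1}: 1 true — exactly one ✓
  (2) {q_2, q_0, q_3}: 0 true — at most one ✓
  (3) q_2=F ⇒ q_4: vacuous ✓
  (4) {q_4, q_2, q_1}: 1/3 true — not all ✓
  (5) {q_1, q_2}: 1 true — exactly one ✓
  (6) q_0=F, q_1=T — not both ✓
  (7) {q_4, q_3, q_0}: 0 true — at most one ✓
  (8) {q_1, q_0, q_3}: 1/3 true — not all ✓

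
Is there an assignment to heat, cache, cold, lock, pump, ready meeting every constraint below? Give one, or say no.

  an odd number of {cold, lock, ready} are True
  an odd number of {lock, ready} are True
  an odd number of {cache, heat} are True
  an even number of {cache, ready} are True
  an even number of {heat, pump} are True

heat = True, cache = False, cold = False, lock = True, pump = True, ready = False

{cold, lock, ready}: 1 true → odd ✓
{lock, ready}: 1 true → odd ✓
{cache, heat}: 1 true → odd ✓
{cache, ready}: 0 true → even ✓
{heat, pump}: 2 true → even ✓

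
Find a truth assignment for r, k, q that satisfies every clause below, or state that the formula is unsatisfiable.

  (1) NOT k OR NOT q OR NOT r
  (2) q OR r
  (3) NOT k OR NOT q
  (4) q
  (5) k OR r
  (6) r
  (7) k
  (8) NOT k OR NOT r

Case k = True:
  (NOT k OR NOT q) forces q = False.
  Clause (q) is falsified — contradiction.
Case k = False:
  Clause (k) is falsified — contradiction.
Both cases fail, so the formula is unsatisfiable.

UNSATISFIABLE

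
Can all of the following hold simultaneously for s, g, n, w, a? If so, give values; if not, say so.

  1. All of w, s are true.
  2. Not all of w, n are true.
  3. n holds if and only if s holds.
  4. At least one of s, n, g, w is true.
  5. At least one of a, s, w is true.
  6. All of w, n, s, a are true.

The formula is unsatisfiable.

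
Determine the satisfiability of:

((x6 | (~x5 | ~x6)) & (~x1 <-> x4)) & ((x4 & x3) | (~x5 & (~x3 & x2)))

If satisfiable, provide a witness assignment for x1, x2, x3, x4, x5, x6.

x1 = False, x2 = False, x3 = True, x4 = True, x5 = True, x6 = False

  (x6 | (~x5 | ~x6)) & (~x1 <-> x4) = True
    x6 | (~x5 | ~x6) = True
      ~x5 | ~x6 = True
        ~x5 = False
        ~x6 = True
    ~x1 <-> x4 = True
      ~x1 = True
  (x4 & x3) | (~x5 & (~x3 & x2)) = True
    x4 & x3 = True
    ~x5 & (~x3 & x2) = False
      ~x5 = False
      ~x3 & x2 = False
        ~x3 = False
Both conjuncts True, so the formula holds.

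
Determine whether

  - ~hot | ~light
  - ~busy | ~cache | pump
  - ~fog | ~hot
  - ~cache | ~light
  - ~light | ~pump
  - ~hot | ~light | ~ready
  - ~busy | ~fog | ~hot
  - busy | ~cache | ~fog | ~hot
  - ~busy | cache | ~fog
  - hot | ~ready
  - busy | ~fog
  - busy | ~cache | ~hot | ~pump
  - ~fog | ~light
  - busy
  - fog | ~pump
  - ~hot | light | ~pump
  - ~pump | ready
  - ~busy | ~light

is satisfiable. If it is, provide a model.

light=F, pump=F, cache=F, ready=F, fog=F, busy=T, hot=F

Unit clause (busy) forces busy = True.
In (~busy | ~light) only ~light is left, so light = False.
Try pump = True:
  (fog | ~pump) forces fog = True.
  (~fog | ~hot) forces hot = False.
  (~busy | cache | ~fog) forces cache = True.
  (hot | ~ready) forces ready = False.
  clause (~pump | ready) is falsified — backtrack.
So pump = False.
  then (~busy | ~cache | pump) forces cache = False.
  then (~busy | cache | ~fog) forces fog = False.
Set ready = False.
Set hot = False.
All clauses satisfied.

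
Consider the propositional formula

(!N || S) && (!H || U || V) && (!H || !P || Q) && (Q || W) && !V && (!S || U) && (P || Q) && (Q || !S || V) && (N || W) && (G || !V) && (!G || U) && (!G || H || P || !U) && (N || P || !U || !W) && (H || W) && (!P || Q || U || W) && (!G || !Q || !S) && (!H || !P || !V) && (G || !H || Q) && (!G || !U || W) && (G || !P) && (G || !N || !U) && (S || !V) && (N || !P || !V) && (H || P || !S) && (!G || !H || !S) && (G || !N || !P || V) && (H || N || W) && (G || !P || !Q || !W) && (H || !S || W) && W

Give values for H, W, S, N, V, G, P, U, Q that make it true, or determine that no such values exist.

H = False, W = True, S = False, N = False, V = False, G = False, P = False, U = False, Q = True

Unit clause (!V) forces V = False.
Unit clause (W) forces W = True.
Set H = False.
Try S = True:
  (!S || U) forces U = True.
  (Q || !S || V) forces Q = True.
  (!G || !Q || !S) forces G = False.
  (G || !P) forces P = False.
  clause (H || P || !S) is falsified — backtrack.
So S = False.
  then (!N || S) forces N = False.
Set G = False.
  then (G || !P) forces P = False.
  then (P || Q) forces Q = True.
  then (N || P || !U || !W) forces U = False.
All clauses satisfied.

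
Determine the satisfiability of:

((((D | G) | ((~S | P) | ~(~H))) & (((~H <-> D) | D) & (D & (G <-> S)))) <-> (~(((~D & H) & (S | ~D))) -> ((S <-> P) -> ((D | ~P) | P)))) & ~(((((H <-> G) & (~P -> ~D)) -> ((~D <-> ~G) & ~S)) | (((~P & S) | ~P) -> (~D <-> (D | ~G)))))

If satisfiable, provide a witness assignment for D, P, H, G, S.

Case P = True: the conjunct ~(((((H <-> G) & (~P -> ~D)) -> ((~D <-> ~G) & ~S)) | (((~P & S) | ~P) -> (~D <-> (D | ~G))))) becomes ~((((H <-> G) -> ((~D <-> ~G) & ~S)) | True)) = False.
Case P = False: the formula simplifies to (((D | G) | (~S | ~(~H))) & (((~H <-> D) | D) & (D & (G <-> S)))) & ~(((((H <-> G) & ~D) -> ((~D <-> ~G) & ~S)) | (~D <-> (D | ~G)))).
  D = True: the conjunct ~(((((H <-> G) & ~D) -> ((~D <-> ~G) & ~S)) | (~D <-> (D | ~G)))) becomes ~((True | False)) = False.
  D = False: the conjunct D is False.
Both cases fail — unsatisfiable.

Unsatisfiable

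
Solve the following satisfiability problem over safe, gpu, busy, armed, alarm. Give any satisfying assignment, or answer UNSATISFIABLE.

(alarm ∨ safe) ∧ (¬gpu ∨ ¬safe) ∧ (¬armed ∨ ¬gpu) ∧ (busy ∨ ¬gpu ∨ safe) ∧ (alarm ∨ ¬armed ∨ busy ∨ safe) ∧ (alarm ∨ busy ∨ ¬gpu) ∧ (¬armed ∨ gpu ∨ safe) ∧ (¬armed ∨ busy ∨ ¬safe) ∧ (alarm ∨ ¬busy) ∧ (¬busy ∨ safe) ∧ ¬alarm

safe = True; gpu = False; busy = False; armed = False; alarm = False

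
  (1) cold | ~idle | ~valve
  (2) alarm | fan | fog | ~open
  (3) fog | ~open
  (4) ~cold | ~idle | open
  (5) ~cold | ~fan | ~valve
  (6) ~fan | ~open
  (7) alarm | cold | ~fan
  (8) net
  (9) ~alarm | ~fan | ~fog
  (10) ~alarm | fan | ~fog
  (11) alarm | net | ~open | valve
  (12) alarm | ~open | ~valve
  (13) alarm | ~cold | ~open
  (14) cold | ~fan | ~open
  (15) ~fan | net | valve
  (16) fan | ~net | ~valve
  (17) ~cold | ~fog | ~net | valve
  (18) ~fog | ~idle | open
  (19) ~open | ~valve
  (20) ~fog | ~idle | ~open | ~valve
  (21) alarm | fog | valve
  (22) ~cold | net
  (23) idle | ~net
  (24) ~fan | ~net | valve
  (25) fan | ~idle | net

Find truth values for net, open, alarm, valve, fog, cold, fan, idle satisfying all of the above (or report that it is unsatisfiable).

net: True, open: False, alarm: True, valve: False, fog: False, cold: False, fan: False, idle: True

Unit clause (net) forces net = True.
In (idle | ~net) only idle is left, so idle = True.
Set open = False.
  then (~cold | ~idle | open) forces cold = False.
  then (~fog | ~idle | open) forces fog = False.
  then (cold | ~idle | ~valve) forces valve = False.
  then (alarm | fog | valve) forces alarm = True.
  then (~fan | ~net | valve) forces fan = False.
All clauses satisfied.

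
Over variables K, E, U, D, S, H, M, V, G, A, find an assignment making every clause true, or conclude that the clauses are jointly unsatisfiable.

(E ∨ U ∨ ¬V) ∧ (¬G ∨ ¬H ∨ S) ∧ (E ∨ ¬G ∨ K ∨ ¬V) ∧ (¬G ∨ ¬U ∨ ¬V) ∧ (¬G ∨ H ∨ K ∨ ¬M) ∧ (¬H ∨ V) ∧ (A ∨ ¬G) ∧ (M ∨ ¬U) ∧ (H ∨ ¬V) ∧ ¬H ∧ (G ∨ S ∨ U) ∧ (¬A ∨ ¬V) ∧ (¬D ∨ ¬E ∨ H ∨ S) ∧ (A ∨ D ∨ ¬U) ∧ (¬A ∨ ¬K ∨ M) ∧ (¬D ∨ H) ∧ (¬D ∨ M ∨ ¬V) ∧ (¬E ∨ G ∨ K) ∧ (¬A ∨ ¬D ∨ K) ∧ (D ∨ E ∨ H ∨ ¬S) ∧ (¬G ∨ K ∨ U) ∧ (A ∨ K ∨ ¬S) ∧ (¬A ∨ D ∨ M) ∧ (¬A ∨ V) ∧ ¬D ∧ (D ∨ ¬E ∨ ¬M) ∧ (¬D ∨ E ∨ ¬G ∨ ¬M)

Unit clause (¬H) forces H = False.
In (¬D ∨ H) only ¬D is left, so D = False.
In (H ∨ ¬V) only ¬V is left, so V = False.
In (¬A ∨ V) only ¬A is left, so A = False.
In (A ∨ ¬G) only ¬G is left, so G = False.
In (A ∨ D ∨ ¬U) only ¬U is left, so U = False.
In (G ∨ S ∨ U) only S is left, so S = True.
In (D ∨ E ∨ H ∨ ¬S) only E is left, so E = True.
In (A ∨ K ∨ ¬S) only K is left, so K = True.
In (D ∨ ¬E ∨ ¬M) only ¬M is left, so M = False.
All clauses satisfied.

K=T, E=T, U=F, D=F, S=T, H=F, M=F, V=F, G=F, A=F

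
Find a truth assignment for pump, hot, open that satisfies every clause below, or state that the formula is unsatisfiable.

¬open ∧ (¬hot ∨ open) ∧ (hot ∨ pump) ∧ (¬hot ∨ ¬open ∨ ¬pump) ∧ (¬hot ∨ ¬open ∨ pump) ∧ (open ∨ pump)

pump=T, hot=F, open=F

Unit clause (¬open) forces open = False.
In (¬hot ∨ open) only ¬hot is left, so hot = False.
In (hot ∨ pump) only pump is left, so pump = True.
Check each clause:
  (¬open): ¬open holds.
  (¬hot ∨ open): ¬hot holds.
  (hot ∨ pump): pump holds.
  (¬hot ∨ ¬open ∨ ¬pump): ¬hot holds.
  (¬hot ∨ ¬open ∨ pump): ¬hot holds.
  (open ∨ pump): pump holds.
All clauses satisfied.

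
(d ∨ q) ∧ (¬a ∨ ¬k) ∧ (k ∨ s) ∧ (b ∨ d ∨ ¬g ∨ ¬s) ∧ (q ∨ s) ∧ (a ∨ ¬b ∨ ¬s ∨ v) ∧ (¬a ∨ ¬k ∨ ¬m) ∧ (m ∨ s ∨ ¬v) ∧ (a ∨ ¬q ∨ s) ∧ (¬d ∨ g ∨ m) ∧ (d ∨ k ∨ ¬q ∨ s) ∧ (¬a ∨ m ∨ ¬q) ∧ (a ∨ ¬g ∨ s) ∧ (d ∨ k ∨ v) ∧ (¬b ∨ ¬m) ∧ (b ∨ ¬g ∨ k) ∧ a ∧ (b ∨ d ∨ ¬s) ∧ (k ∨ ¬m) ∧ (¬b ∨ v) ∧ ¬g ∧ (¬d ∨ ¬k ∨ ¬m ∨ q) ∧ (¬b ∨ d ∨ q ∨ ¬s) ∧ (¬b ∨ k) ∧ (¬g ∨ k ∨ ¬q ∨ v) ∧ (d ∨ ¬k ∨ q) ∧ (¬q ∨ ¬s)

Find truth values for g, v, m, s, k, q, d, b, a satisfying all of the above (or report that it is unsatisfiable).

Unsatisfiable

Case g = True:
  Clause (¬g) is falsified — contradiction.
Case g = False:
  (a) forces a = True.
  (¬a ∨ ¬k) forces k = False.
  (k ∨ s) forces s = True.
  (k ∨ ¬m) forces m = False.
  (¬d ∨ g ∨ m) forces d = False.
  (d ∨ q) forces q = True.
  Clause (¬a ∨ m ∨ ¬q) is falsified — contradiction.
Both cases fail, so the formula is unsatisfiable.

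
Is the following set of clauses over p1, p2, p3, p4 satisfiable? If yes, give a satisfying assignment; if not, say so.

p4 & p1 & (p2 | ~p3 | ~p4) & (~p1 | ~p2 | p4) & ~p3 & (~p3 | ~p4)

Unit clause (p4) forces p4 = True.
Unit clause (p1) forces p1 = True.
Unit clause (~p3) forces p3 = False.
Set p2 = True.
Check each clause:
  (p4): p4 holds.
  (p1): p1 holds.
  (p2 | ~p3 | ~p4): p2 holds.
  (~p1 | ~p2 | p4): p4 holds.
  (~p3): ~p3 holds.
  (~p3 | ~p4): ~p3 holds.
All clauses satisfied.

p1 = True, p2 = True, p3 = False, p4 = True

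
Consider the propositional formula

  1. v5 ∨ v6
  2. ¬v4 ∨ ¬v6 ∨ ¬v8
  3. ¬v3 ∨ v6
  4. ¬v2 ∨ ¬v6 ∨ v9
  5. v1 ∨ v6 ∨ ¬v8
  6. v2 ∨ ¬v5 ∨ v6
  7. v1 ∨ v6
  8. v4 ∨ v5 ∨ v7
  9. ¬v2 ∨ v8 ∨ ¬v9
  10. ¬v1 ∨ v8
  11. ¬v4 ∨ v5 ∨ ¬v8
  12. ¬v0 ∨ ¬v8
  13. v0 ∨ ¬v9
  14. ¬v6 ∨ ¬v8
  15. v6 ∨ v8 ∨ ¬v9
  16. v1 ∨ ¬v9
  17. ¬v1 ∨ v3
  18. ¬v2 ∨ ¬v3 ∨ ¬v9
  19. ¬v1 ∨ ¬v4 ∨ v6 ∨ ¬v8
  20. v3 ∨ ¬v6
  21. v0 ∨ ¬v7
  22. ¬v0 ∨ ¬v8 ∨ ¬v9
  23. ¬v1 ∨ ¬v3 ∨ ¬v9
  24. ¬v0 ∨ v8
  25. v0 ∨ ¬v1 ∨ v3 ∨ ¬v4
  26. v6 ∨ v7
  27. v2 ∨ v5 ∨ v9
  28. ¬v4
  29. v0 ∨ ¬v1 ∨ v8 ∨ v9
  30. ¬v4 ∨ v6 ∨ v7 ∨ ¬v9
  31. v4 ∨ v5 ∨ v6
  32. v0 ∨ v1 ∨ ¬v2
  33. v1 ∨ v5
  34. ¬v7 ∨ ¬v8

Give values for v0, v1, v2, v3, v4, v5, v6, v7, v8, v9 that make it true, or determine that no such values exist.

Unit clause (¬v4) forces v4 = False.
Try v0 = True:
  (¬v0 ∨ ¬v8) forces v8 = False.
  clause (¬v0 ∨ v8) is falsified — backtrack.
So v0 = False.
  then (v0 ∨ ¬v9) forces v9 = False.
  then (v0 ∨ ¬v7) forces v7 = False.
  then (v6 ∨ v7) forces v6 = True.
  then (¬v2 ∨ ¬v6 ∨ v9) forces v2 = False.
  then (v4 ∨ v5 ∨ v7) forces v5 = True.
  then (¬v6 ∨ ¬v8) forces v8 = False.
  then (v3 ∨ ¬v6) forces v3 = True.
  then (v0 ∨ ¬v1 ∨ v8 ∨ v9) forces v1 = False.
All clauses satisfied.

v0 = False, v1 = False, v2 = False, v3 = True, v4 = False, v5 = True, v6 = True, v7 = False, v8 = False, v9 = False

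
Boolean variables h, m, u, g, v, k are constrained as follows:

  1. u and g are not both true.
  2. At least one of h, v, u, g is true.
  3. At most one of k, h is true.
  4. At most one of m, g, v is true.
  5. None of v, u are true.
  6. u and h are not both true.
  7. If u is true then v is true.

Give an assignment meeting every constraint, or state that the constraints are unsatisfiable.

h = False; m = False; u = False; g = True; v = False; k = False

  (1) u=F, g=T — not both ✓
  (2) {h, v, u, g}: 1 true — at least one ✓
  (3) {k, h}: 0 true — at most one ✓
  (4) {m, g, v}: 1 true — at most one ✓
  (5) {v, u}: 0 true — none ✓
  (6) u=F, h=F — not both ✓
  (7) u=F ⇒ v: vacuous ✓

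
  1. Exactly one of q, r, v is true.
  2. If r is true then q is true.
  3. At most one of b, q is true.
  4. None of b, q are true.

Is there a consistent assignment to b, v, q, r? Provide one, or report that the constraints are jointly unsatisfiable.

b=F, v=T, q=F, r=F

  (1) {q, r, v}: 1 true — exactly one ✓
  (2) r=F ⇒ q: vacuous ✓
  (3) {b, q}: 0 true — at most one ✓
  (4) {b, q}: 0 true — none ✓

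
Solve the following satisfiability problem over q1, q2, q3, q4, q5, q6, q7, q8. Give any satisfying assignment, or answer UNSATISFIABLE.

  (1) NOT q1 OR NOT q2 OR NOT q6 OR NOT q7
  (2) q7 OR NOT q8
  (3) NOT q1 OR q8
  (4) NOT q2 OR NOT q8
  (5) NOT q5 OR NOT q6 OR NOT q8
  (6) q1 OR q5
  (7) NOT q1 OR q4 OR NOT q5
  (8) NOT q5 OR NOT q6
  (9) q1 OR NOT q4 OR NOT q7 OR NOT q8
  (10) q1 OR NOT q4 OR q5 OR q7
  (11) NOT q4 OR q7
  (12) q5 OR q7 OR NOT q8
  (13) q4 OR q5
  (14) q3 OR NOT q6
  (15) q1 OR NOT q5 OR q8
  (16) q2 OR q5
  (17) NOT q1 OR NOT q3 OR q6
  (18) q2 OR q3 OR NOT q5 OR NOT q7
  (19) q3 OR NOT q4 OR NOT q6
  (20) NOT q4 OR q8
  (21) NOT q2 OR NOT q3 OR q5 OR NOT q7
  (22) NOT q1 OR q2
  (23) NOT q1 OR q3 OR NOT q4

q1 = False, q2 = False, q3 = True, q4 = False, q5 = True, q6 = False, q7 = True, q8 = True

Try q1 = True:
  (NOT q1 OR q8) forces q8 = True.
  (q7 OR NOT q8) forces q7 = True.
  (NOT q2 OR NOT q8) forces q2 = False.
  clause (NOT q1 OR q2) is falsified — backtrack.
So q1 = False.
  then (q1 OR q5) forces q5 = True.
  then (NOT q5 OR NOT q6) forces q6 = False.
  then (q1 OR NOT q5 OR q8) forces q8 = True.
  then (q7 OR NOT q8) forces q7 = True.
  then (NOT q2 OR NOT q8) forces q2 = False.
  then (q1 OR NOT q4 OR NOT q7 OR NOT q8) forces q4 = False.
  then (q2 OR q3 OR NOT q5 OR NOT q7) forces q3 = True.
All clauses satisfied.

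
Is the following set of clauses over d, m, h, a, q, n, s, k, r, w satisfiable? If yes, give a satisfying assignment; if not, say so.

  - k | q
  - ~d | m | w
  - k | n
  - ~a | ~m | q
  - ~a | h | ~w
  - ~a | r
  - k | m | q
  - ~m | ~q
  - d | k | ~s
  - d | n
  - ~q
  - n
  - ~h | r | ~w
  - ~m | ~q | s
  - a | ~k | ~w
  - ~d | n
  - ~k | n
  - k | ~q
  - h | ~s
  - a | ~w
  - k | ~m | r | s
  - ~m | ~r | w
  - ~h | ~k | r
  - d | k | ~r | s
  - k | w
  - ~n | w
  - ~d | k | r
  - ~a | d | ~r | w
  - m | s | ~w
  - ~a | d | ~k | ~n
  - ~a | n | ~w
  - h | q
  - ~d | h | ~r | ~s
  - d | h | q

Unit clause (~q) forces q = False.
Unit clause (n) forces n = True.
In (~n | w) only w is left, so w = True.
In (h | q) only h is left, so h = True.
In (k | q) only k is left, so k = True.
In (~h | r | ~w) only r is left, so r = True.
In (a | ~k | ~w) only a is left, so a = True.
In (~a | d | ~k | ~n) only d is left, so d = True.
In (~a | ~m | q) only ~m is left, so m = False.
In (m | s | ~w) only s is left, so s = True.
All clauses satisfied.

d = True, m = False, h = True, a = True, q = False, n = True, s = True, k = True, r = True, w = True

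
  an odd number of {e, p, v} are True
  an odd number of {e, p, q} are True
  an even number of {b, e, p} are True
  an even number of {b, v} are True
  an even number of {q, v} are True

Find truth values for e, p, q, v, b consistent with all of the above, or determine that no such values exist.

UNSATISFIABLE

Adding constraints 1, 3, 4 mod 2: every variable appears an even number of times on the left, so the left side is 0.
But the right sides sum to 1 (mod 2). 0 ≠ 1 — the system is inconsistent.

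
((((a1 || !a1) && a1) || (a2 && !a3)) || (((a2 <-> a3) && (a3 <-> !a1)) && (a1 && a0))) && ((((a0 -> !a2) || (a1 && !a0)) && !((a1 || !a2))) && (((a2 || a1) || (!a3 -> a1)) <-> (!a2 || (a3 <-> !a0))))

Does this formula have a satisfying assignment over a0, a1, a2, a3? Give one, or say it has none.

UNSATISFIABLE

Case a1 = True: the conjunct !((a1 || !a2)) becomes !((True || !a2)) = False.
Case a1 = False: the formula simplifies to (a2 && !a3) && (((a0 -> !a2) && !(!a2)) && ((a2 || a3) <-> (!a2 || (a3 <-> !a0)))).
  a2 = True: simplifies to !a3 && (!a0 && (a3 <-> !a0)).
    a0 = True: the conjunct !a0 is False.
    a0 = False: simplifies to !a3 && a3.
      a3 = True: the conjunct !a3 is False.
      a3 = False: the conjunct a3 is False.
  a2 = False: the conjunct a2 is False.
Both cases fail — unsatisfiable.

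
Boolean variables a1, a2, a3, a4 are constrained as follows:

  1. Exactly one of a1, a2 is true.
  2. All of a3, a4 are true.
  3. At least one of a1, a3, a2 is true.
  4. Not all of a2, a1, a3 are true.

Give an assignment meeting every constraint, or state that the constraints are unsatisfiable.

a1 = True, a2 = False, a3 = True, a4 = True

  (1) {a1, a2}: 1 true — exactly one ✓
  (2) {a3, a4}: all 2 true ✓
  (3) {a1, a3, a2}: 2 true — at least one ✓
  (4) {a2, a1, a3}: 2/3 true — not all ✓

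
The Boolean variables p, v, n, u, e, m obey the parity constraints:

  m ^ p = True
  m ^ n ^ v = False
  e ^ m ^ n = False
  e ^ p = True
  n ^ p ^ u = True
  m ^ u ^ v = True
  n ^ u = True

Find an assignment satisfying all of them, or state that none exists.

p = False, v = True, n = False, u = True, e = True, m = True

m ^ p = T ^ F = True ✓
m ^ n ^ v = T ^ F ^ T = False ✓
e ^ m ^ n = T ^ T ^ F = False ✓
e ^ p = T ^ F = True ✓
n ^ p ^ u = F ^ F ^ T = True ✓
m ^ u ^ v = T ^ T ^ T = True ✓
n ^ u = F ^ T = True ✓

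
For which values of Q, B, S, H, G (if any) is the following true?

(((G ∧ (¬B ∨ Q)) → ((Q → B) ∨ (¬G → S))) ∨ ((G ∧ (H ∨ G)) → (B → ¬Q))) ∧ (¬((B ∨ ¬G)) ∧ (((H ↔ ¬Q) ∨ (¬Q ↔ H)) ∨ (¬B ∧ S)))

Q = False; B = False; S = False; H = True; G = True

  ((G ∧ (¬B ∨ Q)) → ((Q → B) ∨ (¬G → S))) ∨ ((G ∧ (H ∨ G)) → (B → ¬Q)) = True
    (G ∧ (¬B ∨ Q)) → ((Q → B) ∨ (¬G → S)) = True
      G ∧ (¬B ∨ Q) = True
        ¬B ∨ Q = True
          ¬B = True
      (Q → B) ∨ (¬G → S) = True
        Q → B = True
        ¬G → S = True
          ¬G = False
    (G ∧ (H ∨ G)) → (B → ¬Q) = True
      G ∧ (H ∨ G) = True
        H ∨ G = True
      B → ¬Q = True
        ¬Q = True
  ¬((B ∨ ¬G)) ∧ (((H ↔ ¬Q) ∨ (¬Q ↔ H)) ∨ (¬B ∧ S)) = True
    ¬((B ∨ ¬G)) = True
      B ∨ ¬G = False
        ¬G = False
    ((H ↔ ¬Q) ∨ (¬Q ↔ H)) ∨ (¬B ∧ S) = True
      (H ↔ ¬Q) ∨ (¬Q ↔ H) = True
        H ↔ ¬Q = True
          ¬Q = True
        ¬Q ↔ H = True
          ¬Q = True
      ¬B ∧ S = False
        ¬B = True
Both conjuncts True, so the formula holds.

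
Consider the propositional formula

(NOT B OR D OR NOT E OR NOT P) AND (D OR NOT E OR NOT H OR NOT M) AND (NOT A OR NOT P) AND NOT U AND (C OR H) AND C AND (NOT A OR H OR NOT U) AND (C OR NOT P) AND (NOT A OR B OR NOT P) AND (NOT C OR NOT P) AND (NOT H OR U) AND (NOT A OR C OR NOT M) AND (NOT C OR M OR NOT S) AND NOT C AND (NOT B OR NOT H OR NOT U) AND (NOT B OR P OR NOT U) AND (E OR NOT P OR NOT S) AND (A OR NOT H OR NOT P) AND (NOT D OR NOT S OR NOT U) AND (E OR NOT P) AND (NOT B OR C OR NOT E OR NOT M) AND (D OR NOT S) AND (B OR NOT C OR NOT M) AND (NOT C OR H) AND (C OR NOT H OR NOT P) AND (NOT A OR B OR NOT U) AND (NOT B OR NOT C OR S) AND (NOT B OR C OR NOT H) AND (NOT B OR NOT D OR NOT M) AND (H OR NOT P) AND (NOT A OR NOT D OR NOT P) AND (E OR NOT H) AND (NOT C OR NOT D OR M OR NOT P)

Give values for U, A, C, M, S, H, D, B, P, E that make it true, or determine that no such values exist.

No satisfying assignment exists.

Case C = True:
  Clause (NOT C) is falsified — contradiction.
Case C = False:
  Clause (C) is falsified — contradiction.
Both cases fail, so the formula is unsatisfiable.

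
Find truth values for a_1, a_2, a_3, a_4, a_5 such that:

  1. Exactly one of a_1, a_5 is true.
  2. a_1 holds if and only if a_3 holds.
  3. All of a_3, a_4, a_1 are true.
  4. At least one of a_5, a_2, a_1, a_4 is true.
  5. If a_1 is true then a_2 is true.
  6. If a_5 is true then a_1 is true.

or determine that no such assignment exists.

a_1: True, a_2: True, a_3: True, a_4: True, a_5: False

  (1) {a_1, a_5}: 1 true — exactly one ✓
  (2) a_1=T, a_3=T — same ✓
  (3) {a_3, a_4, a_1}: all 3 true ✓
  (4) {a_5, a_2, a_1, a_4}: 3 true — at least one ✓
  (5) a_1=T ⇒ a_2: T ✓
  (6) a_5=F ⇒ a_1: vacuous ✓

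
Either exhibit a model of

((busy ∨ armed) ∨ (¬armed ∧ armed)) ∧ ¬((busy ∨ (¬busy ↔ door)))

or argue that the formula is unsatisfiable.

armed: True; door: False; busy: False

  (busy ∨ armed) ∨ (¬armed ∧ armed) = True
    busy ∨ armed = True
    ¬armed ∧ armed = False
      ¬armed = False
  ¬((busy ∨ (¬busy ↔ door))) = True
    busy ∨ (¬busy ↔ door) = False
      ¬busy ↔ door = False
        ¬busy = True
Both conjuncts True, so the formula holds.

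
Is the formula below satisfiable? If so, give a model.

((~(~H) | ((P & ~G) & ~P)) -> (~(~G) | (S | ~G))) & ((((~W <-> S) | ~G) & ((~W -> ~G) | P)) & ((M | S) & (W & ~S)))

G = True, P = True, W = True, S = False, H = False, M = True

  (~(~H) | ((P & ~G) & ~P)) -> (~(~G) | (S | ~G)) = True
    ~(~H) | ((P & ~G) & ~P) = False
      ~(~H) = False
        ~H = True
      (P & ~G) & ~P = False
        P & ~G = False
          ~G = False
        ~P = False
    ~(~G) | (S | ~G) = True
      ~(~G) = True
        ~G = False
      S | ~G = False
        ~G = False
  (((~W <-> S) | ~G) & ((~W -> ~G) | P)) & ((M | S) & (W & ~S)) = True
    ((~W <-> S) | ~G) & ((~W -> ~G) | P) = True
      (~W <-> S) | ~G = True
        ~W <-> S = True
          ~W = False
        ~G = False
      (~W -> ~G) | P = True
        ~W -> ~G = True
          ~W = False
          ~G = False
    (M | S) & (W & ~S) = True
      M | S = True
      W & ~S = True
        ~S = True
Both conjuncts True, so the formula holds.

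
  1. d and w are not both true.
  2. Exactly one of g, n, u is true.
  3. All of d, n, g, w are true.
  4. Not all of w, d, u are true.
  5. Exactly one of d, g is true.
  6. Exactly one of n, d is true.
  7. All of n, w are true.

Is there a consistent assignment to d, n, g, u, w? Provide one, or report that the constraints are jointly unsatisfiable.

Unsatisfiable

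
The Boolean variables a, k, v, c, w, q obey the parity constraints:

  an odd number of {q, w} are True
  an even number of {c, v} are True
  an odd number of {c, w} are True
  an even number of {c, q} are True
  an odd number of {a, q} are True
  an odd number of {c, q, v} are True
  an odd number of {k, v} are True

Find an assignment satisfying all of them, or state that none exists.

a = False, k = False, v = True, c = True, w = False, q = True

{q, w}: 1 true → odd ✓
{c, v}: 2 true → even ✓
{c, w}: 1 true → odd ✓
{c, q}: 2 true → even ✓
{a, q}: 1 true → odd ✓
{c, q, v}: 3 true → odd ✓
{k, v}: 1 true → odd ✓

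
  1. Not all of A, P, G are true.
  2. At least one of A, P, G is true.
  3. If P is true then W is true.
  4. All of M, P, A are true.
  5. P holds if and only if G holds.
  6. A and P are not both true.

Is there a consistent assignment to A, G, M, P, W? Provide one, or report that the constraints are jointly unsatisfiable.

Unsatisfiable

Case A = True:
  (4) forces M = True.
  (4) forces P = True.
  Constraint (6) is violated (A=T, P=T) — contradiction.
Case A = False:
  Constraint (4) is violated (A=F) — contradiction.
Both cases fail — unsatisfiable.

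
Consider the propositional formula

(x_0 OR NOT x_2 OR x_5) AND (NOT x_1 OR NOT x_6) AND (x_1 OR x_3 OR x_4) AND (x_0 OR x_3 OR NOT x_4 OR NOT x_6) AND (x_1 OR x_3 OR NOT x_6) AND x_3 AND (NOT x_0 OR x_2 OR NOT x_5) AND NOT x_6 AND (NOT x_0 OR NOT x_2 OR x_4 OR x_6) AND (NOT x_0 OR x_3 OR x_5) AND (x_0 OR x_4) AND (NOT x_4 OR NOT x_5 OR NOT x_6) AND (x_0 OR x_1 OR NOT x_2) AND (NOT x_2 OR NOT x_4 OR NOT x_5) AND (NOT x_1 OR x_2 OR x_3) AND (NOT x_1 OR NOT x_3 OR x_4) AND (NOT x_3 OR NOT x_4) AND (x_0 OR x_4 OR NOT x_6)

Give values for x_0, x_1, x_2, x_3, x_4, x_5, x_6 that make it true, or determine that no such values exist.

x_0=T, x_1=F, x_2=F, x_3=T, x_4=F, x_5=F, x_6=F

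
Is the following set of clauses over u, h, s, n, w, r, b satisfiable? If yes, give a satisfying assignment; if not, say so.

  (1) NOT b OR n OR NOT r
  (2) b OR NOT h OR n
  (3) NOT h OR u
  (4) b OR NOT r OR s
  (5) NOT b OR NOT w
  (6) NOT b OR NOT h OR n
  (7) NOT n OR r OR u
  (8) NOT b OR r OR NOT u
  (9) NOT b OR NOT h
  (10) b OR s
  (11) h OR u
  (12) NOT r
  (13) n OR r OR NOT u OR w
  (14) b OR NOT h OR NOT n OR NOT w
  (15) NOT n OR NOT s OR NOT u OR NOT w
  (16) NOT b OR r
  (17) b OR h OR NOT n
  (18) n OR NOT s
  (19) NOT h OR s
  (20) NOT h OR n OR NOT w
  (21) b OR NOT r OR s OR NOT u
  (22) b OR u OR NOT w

Unit clause (NOT r) forces r = False.
In (NOT b OR r) only NOT b is left, so b = False.
In (b OR s) only s is left, so s = True.
In (n OR NOT s) only n is left, so n = True.
In (NOT n OR r OR u) only u is left, so u = True.
In (NOT n OR NOT s OR NOT u OR NOT w) only NOT w is left, so w = False.
In (b OR h OR NOT n) only h is left, so h = True.
All clauses satisfied.

u = True, h = True, s = True, n = True, w = False, r = False, b = False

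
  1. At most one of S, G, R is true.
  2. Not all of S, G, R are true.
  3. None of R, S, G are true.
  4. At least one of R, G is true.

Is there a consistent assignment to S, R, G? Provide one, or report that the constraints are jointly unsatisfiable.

Unsatisfiable — no assignment works.

Case G = True:
  Constraint (3) is violated (G=T) — contradiction.
Case G = False:
  (3) forces R = False.
  Constraint (4) is violated (R=F, G=F) — contradiction.
Both cases fail — unsatisfiable.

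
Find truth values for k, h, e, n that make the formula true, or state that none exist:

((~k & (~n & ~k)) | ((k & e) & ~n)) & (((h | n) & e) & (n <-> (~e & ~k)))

k = True, h = True, e = True, n = False

  (~k & (~n & ~k)) | ((k & e) & ~n) = True
    ~k & (~n & ~k) = False
      ~k = False
      ~n & ~k = False
        ~n = True
        ~k = False
    (k & e) & ~n = True
      k & e = True
      ~n = True
  ((h | n) & e) & (n <-> (~e & ~k)) = True
    (h | n) & e = True
      h | n = True
    n <-> (~e & ~k) = True
      ~e & ~k = False
        ~e = False
        ~k = False
Both conjuncts True, so the formula holds.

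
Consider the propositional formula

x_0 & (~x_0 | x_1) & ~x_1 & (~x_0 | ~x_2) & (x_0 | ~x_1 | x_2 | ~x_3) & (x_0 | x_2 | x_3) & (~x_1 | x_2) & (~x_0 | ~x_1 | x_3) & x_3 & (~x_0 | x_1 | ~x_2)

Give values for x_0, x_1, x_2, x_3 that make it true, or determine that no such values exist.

Case x_0 = True:
  (~x_0 | x_1) forces x_1 = True.
  Clause (~x_1) is falsified — contradiction.
Case x_0 = False:
  Clause (x_0) is falsified — contradiction.
Both cases fail, so the formula is unsatisfiable.

UNSATISFIABLE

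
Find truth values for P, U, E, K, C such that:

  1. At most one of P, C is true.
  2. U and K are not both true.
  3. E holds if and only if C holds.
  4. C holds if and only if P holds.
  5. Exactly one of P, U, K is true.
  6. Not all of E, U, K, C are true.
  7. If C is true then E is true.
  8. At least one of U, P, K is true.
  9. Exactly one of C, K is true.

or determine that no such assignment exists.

P: False; U: False; E: False; K: True; C: False

  (1) {P, C}: 0 true — at most one ✓
  (2) U=F, K=T — not both ✓
  (3) E=F, C=F — same ✓
  (4) C=F, P=F — same ✓
  (5) {P, U, K}: 1 true — exactly one ✓
  (6) {E, U, K, C}: 1/4 true — not all ✓
  (7) C=F ⇒ E: vacuous ✓
  (8) {U, P, K}: 1 true — at least one ✓
  (9) {C, K}: 1 true — exactly one ✓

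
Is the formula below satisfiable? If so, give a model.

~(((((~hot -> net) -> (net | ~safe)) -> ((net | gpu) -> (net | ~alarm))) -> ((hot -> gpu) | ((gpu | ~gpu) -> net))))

safe: False, hot: True, alarm: True, net: False, gpu: False

  ~(((((~hot -> net) -> (net | ~safe)) -> ((net | gpu) -> (net | ~alarm))) -> ((hot -> gpu) | ((gpu | ~gpu) -> net)))) = True
    (((~hot -> net) -> (net | ~safe)) -> ((net | gpu) -> (net | ~alarm))) -> ((hot -> gpu) | ((gpu | ~gpu) -> net)) = False
      ((~hot -> net) -> (net | ~safe)) -> ((net | gpu) -> (net | ~alarm)) = True
        (~hot -> net) -> (net | ~safe) = True
          ~hot -> net = True
            ~hot = False
          net | ~safe = True
            ~safe = True
        (net | gpu) -> (net | ~alarm) = True
          net | gpu = False
          net | ~alarm = False
            ~alarm = False
      (hot -> gpu) | ((gpu | ~gpu) -> net) = False
        hot -> gpu = False
        (gpu | ~gpu) -> net = False
          gpu | ~gpu = True
            ~gpu = True
The formula evaluates to True.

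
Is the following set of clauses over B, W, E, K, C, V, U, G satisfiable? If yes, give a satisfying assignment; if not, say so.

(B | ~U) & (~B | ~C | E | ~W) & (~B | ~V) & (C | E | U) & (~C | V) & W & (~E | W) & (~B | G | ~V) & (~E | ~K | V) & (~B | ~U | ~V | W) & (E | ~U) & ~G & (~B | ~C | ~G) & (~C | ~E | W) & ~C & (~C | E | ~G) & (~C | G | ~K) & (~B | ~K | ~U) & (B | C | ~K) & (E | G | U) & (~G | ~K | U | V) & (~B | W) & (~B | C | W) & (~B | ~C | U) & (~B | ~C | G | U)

B = True, W = True, E = True, K = False, C = False, V = False, U = False, G = False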